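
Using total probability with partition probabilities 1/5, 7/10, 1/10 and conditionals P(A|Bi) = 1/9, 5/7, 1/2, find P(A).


P(A) = P(A|B1)P(B1) + P(A|B2)P(B2) + P(A|B3)P(B3)
= 1/9*1/5 + 5/7*7/10 + 1/2*1/10
= 1/45 + 1/2 + 1/20 = 103/180

103/180


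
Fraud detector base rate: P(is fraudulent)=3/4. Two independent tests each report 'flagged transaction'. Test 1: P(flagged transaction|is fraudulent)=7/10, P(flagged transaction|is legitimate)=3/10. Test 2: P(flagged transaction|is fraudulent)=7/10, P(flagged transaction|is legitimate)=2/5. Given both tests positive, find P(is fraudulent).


After test 1: P(+) = 7/10*3/4 + 3/10*1/4 = 3/5
P(B|+) = (21/40)/(3/5) = 7/8
After test 2 (use post1 as new prior): P(+) = 7/10*7/8 + 2/5*1/8 = 53/80
P(B|+,+) = (49/80)/(53/80) = 49/53

49/53


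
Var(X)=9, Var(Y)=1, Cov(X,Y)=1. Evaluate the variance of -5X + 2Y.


Var(-5X + 2Y) = (-5)^2*Var(X) + 2^2*Var(Y) + 2*(-5)*2*Cov(X,Y)
= 25*9 + 4*1 - 20*1
= 225 + 4 - 20 = 209

209


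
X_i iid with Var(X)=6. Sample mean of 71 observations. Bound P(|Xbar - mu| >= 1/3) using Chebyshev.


Var(Xbar) = Var(X)/n = 6/71
Chebyshev: P(|Xbar-mu| >= 1/3) <= Var(Xbar)/(1/3)^2 = (6/71)/(1/9) = 54/71

54/71


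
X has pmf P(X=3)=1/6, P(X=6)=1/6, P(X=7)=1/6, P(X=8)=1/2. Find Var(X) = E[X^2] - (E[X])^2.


E[X] = 20/3, E[X^2] = 143/3
Var(X) = E[X^2] - (E[X])^2 = 143/3 - (20/3)^2 = 29/9

29/9


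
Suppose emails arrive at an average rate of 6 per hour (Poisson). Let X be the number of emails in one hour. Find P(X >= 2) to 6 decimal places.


P(X>=2) = 1 - P(X<=1) = 1 - (e^(-6)*6^0/0! + e^(-6)*6^1/1!)
≈ 1 - (0.0024787522 + 0.0148725131)
= 1 - 0.0173512653 = 0.9826487347
≈ 0.982649

0.982649


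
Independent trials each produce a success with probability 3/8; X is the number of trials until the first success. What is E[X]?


For geometric (trials until first success), E[X] = 1/p = 1/(3/8) = 8/3

8/3


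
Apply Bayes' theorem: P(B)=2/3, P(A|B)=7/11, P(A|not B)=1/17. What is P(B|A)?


P(A) = P(A|B)P(B) + P(A|B')P(B') = 7/11*2/3 + 1/17*1/3 = 83/187
P(B|A) = P(A|B)P(B)/P(A) = (14/33)/(83/187) = 238/249

238/249


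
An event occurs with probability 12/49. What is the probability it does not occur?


P(A') = 1 - P(A) = 1 - 12/49 = 37/49

37/49


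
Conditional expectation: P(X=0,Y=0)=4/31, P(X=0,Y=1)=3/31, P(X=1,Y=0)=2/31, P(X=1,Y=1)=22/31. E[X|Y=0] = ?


P(Y=0) = 6/31
E[X|Y=0] = (0*4 + 1*2)/6 = 2/6 = 1/3

1/3


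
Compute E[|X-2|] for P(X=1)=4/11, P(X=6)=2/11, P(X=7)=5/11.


E[|X-2|] = sum(g(x)*P(x))
= 1*4/11 + 4*2/11 + 5*5/11
= 37/11

37/11


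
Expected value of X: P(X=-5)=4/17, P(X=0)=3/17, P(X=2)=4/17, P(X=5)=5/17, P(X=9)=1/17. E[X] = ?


E[X] = sum(x * P(x))
= -5*4/17 + 0*3/17 + 2*4/17 + 5*5/17 + 9*1/17
= 22/17

22/17


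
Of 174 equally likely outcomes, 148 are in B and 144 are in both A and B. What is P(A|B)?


P(A|B) = P(A∩B)/P(B) = (144/174)/(148/174) = 144/148 = 36/37

36/37


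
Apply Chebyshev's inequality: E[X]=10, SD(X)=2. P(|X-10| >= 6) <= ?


k = 6/2 = 3
Chebyshev: P(|X-mu| >= k*sigma) <= 1/k^2 = 1/3^2 = 1/9

1/9


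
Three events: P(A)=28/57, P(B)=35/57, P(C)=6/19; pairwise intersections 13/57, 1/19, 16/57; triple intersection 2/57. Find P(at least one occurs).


P(A∪B∪C) = P(A)+P(B)+P(C) - P(AB)-P(AC)-P(BC) + P(ABC)
= 28/57+35/57+6/19 - 13/57-1/19-16/57 + 2/57
= 17/19

17/19


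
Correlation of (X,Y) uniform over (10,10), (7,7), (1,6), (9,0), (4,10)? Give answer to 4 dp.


Cov(X,Y) = -1.9200, Var(X) = 10.9600, Var(Y) = 13.4400
rho = Cov/(sqrt(VarX)*sqrt(VarY)) = -0.1582

-0.1582


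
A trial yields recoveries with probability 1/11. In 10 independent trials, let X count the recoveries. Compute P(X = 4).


P(X=4) = C(10,4) * p^4 * (1-p)^6
= 210 * 1/14641 * 1000000/1771561
= 210000000/25937424601

210000000/25937424601


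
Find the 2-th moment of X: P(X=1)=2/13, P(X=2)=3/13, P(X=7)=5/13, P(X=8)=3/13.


E[X^2] = sum(x^2 * P(x))
= 1*2/13 + 4*3/13 + 49*5/13 + 64*3/13
= 451/13

451/13


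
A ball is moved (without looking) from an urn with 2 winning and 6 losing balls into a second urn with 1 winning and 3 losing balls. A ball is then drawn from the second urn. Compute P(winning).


P(transfer winning) = 2/8 = 1/4; P(transfer losing) = 3/4
If winning transferred: Urn II has 2 winning of 5, so P(winning|winning moved) = 2/5
If losing transferred: Urn II has 1 winning of 5, so P(winning|losing moved) = 1/5
By total probability: P(winning) = 1/4*2/5 + 3/4*1/5 = 1/4

1/4


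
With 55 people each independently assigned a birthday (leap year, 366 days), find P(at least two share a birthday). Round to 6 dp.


P(all different) = prod((366-i)/366 for i=0..54) = 0.013909
P(at least one match) = 1 - 0.013909 = 0.986091

0.986091


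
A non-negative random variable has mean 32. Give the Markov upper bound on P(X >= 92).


Markov: P(X >= a) <= E[X]/a
P(X >= 92) <= 32/92 = 8/23

8/23


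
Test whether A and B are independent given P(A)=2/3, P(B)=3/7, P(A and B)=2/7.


P(A)*P(B) = 2/3*3/7 = 2/7
P(A∩B) = 2/7, which equals P(A)P(B), so independent

Yes, A and B are independent


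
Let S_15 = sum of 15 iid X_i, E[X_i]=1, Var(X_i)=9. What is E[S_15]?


E[S_n] = n*E[X_1] = 15*1 = 15

15


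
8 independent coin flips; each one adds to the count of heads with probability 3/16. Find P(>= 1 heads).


P(at least one) = 1 - P(none)
P(none) = (1 - 3/16)^8 = (13/16)^8 = 815730721/4294967296
P(at least one) = 1 - 815730721/4294967296 = 3479236575/4294967296

3479236575/4294967296


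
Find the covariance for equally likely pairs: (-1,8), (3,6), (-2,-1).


E[X]=0, E[Y]=13/3, E[XY]=4
Cov(X,Y) = E[XY] - E[X]E[Y] = 4 - 0*13/3 = 4

4


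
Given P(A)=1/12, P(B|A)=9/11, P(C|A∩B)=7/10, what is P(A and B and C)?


P(A∩B∩C) = P(A) * P(B|A) * P(C|A∩B)
= 1/12 * 9/11 * 7/10
= 3/44 * 7/10 = 21/440

21/440


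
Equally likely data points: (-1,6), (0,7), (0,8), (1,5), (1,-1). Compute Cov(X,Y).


E[X]=1/5, E[Y]=5, E[XY]=-2/5
Cov(X,Y) = E[XY] - E[X]E[Y] = -2/5 - 1/5*5 = -7/5

-7/5


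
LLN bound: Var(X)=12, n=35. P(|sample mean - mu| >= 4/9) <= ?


Var(Xbar) = Var(X)/n = 12/35
Chebyshev: P(|Xbar-mu| >= 4/9) <= Var(Xbar)/(4/9)^2 = (12/35)/(16/81) = 243/140
Bound exceeds 1, so trivial bound: 1

1


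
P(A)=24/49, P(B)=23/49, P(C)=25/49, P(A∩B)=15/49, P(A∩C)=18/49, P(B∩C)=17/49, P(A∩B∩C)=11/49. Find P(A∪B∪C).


P(A∪B∪C) = P(A)+P(B)+P(C) - P(AB)-P(AC)-P(BC) + P(ABC)
= 24/49+23/49+25/49 - 15/49-18/49-17/49 + 11/49
= 33/49

33/49


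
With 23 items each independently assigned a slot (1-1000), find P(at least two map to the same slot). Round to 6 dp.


P(all different) = prod((1000-i)/1000 for i=0..22) = 0.774979
P(at least one match) = 1 - 0.774979 = 0.225021

0.225021


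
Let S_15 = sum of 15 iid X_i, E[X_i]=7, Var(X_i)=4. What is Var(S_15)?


By independence, Var(S_n) = n*Var(X_1) = 15*4 = 60

60


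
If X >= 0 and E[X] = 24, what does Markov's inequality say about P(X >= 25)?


Markov: P(X >= a) <= E[X]/a
P(X >= 25) <= 24/25

24/25


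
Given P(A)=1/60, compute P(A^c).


P(A') = 1 - P(A) = 1 - 1/60 = 59/60

59/60


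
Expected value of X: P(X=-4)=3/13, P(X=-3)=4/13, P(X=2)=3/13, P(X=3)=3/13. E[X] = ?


E[X] = sum(x * P(x))
= -4*3/13 - 3*4/13 + 2*3/13 + 3*3/13
= -9/13

-9/13


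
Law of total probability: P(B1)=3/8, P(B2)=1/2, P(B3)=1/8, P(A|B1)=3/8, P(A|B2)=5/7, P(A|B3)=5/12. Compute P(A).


P(A) = P(A|B1)P(B1) + P(A|B2)P(B2) + P(A|B3)P(B3)
= 3/8*3/8 + 5/7*1/2 + 5/12*1/8
= 9/64 + 5/14 + 5/96 = 739/1344

739/1344


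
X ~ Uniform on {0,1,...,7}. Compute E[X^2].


E[X^2] = (1/8) * sum(x^2 for x=0..7)
= 140/8 = 35/2

35/2


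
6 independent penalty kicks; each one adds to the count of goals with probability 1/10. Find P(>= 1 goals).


P(at least one) = 1 - P(none)
P(none) = (1 - 1/10)^6 = (9/10)^6 = 531441/1000000
P(at least one) = 1 - 531441/1000000 = 468559/1000000

468559/1000000


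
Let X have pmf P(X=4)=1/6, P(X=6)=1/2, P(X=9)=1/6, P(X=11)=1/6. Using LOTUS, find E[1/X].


E[1/X] = sum(g(x)*P(x))
= 1/4*1/6 + 1/6*1/2 + 1/9*1/6 + 1/11*1/6
= 377/2376

377/2376


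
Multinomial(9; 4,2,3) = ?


9! = 362880
Denominator: 4!=24 * 2!=2 * 3!=6
Coefficient = 362880 / 288 = 1260

1260


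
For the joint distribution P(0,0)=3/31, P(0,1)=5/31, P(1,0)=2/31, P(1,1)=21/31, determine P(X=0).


P(X=0) = P(0,0)+P(0,1) = 3/31 + 5/31 = 8/31

8/31


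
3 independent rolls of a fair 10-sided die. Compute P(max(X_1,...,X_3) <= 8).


P(max <= 8) = P(all X_i <= 8) = (P(X_1 <= 8))^3
= (8/10)^3 = (4/5)^3 = 64/125

64/125


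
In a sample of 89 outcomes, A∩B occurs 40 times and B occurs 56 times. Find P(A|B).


P(A|B) = P(A∩B)/P(B) = (40/89)/(56/89) = 40/56 = 5/7

5/7


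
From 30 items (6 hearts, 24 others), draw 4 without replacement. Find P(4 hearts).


P(X=4) = C(6,4)*C(24,0) / C(30,4)
= 15*1 / 27405
= 15/27405 = 1/1827

1/1827


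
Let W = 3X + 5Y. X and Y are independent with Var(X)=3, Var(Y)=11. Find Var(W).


Independence => Cov(X,Y)=0
Var(3X + 5Y) = 3^2*Var(X) + 5^2*Var(Y)
= 9*3 + 25*11 = 302

302


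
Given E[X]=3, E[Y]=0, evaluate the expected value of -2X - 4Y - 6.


E[-2X - 4Y - 6] = -2*E[X] - 4*E[Y] - 6
= (-2)*(3) + (-4)*(0) + (-6)
= -6 + 0 - 6 = -12

-12


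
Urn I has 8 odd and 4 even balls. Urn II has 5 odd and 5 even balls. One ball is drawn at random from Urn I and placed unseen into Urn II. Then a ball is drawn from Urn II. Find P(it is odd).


P(transfer odd) = 8/12 = 2/3; P(transfer even) = 1/3
If odd transferred: Urn II has 6 odd of 11, so P(odd|odd moved) = 6/11
If even transferred: Urn II has 5 odd of 11, so P(odd|even moved) = 5/11
By total probability: P(odd) = 2/3*6/11 + 1/3*5/11 = 17/33

17/33


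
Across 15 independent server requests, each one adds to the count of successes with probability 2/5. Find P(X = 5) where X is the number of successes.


P(X=5) = C(15,5) * p^5 * (1-p)^10
= 3003 * 32/3125 * 59049/9765625
= 5674372704/30517578125

5674372704/30517578125


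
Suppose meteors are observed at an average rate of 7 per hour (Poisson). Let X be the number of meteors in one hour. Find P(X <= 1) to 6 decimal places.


P(X<=1) = e^(-7)*7^0/0! + e^(-7)*7^1/1!
≈ 0.0009118820 + 0.0063831738
= 0.0072950558
≈ 0.007295

0.007295


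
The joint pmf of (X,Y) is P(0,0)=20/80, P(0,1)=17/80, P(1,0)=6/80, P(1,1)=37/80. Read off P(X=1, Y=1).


Read from table: P(X=1, Y=1) = 37/80

37/80


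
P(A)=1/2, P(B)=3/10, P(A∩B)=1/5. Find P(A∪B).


P(A∪B) = P(A) + P(B) - P(A∩B)
= 1/2 + 3/10 - 1/5 = 3/5

3/5


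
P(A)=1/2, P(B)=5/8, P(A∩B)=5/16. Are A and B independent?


P(A)*P(B) = 1/2*5/8 = 5/16
P(A∩B) = 5/16, which equals P(A)P(B), so independent

Yes, A and B are independent


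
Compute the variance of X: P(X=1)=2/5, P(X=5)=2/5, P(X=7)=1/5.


E[X] = 19/5, E[X^2] = 101/5
Var(X) = E[X^2] - (E[X])^2 = 101/5 - (19/5)^2 = 144/25

144/25


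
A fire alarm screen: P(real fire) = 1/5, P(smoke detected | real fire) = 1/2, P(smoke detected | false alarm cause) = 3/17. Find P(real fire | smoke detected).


P(A) = P(A|B)P(B) + P(A|B')P(B') = 1/2*1/5 + 3/17*4/5 = 41/170
P(B|A) = P(A|B)P(B)/P(A) = (1/10)/(41/170) = 17/41

17/41


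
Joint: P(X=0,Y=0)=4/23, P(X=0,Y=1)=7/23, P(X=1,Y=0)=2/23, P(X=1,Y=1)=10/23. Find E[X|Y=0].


P(Y=0) = 6/23
E[X|Y=0] = (0*4 + 1*2)/6 = 2/6 = 1/3

1/3


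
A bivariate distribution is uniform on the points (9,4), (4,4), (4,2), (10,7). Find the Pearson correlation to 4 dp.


Cov(X,Y) = 3.8125, Var(X) = 7.6875, Var(Y) = 3.1875
rho = Cov/(sqrt(VarX)*sqrt(VarY)) = 0.7702

0.7702


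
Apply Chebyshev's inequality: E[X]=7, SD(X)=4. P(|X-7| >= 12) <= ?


k = 12/4 = 3
Chebyshev: P(|X-mu| >= k*sigma) <= 1/k^2 = 1/3^2 = 1/9

1/9


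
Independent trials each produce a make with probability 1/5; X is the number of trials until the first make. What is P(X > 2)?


P(X > 2) = P(first 2 trials all fail) = (1-p)^2 = (4/5)^2 = 16/25

16/25


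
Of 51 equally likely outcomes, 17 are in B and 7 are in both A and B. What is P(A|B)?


P(A|B) = P(A∩B)/P(B) = (7/51)/(17/51) = 7/17

7/17


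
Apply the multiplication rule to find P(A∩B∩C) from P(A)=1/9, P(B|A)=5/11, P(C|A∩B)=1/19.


P(A∩B∩C) = P(A) * P(B|A) * P(C|A∩B)
= 1/9 * 5/11 * 1/19
= 5/99 * 1/19 = 5/1881

5/1881


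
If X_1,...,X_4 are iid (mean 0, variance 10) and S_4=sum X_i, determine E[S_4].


E[S_n] = n*E[X_1] = 4*0 = 0

0


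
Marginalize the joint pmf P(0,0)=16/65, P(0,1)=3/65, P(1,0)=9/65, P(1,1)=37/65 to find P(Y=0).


P(Y=0) = P(0,0)+P(1,0) = 16/65 + 9/65 = 25/65 = 5/13

5/13


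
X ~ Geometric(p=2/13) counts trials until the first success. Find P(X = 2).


P(X=2) = (1-p)^1 * p = (11/13)^1 * 2/13
= 11/13 * 2/13 = 22/169

22/169


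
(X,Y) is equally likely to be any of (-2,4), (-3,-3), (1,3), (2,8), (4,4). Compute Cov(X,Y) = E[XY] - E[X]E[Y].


E[X]=2/5, E[Y]=16/5, E[XY]=36/5
Cov(X,Y) = E[XY] - E[X]E[Y] = 36/5 - 2/5*16/5 = 148/25

148/25


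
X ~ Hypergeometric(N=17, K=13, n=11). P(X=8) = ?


P(X=8) = C(13,8)*C(4,3) / C(17,11)
= 1287*4 / 12376
= 5148/12376 = 99/238

99/238


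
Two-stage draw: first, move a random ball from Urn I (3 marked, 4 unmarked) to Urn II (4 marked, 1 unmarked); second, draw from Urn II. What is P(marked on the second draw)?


P(transfer marked) = 3/7; P(transfer unmarked) = 4/7
If marked transferred: Urn II has 5 marked of 6, so P(marked|marked moved) = 5/6
If unmarked transferred: Urn II has 4 marked of 6, so P(marked|unmarked moved) = 2/3
By total probability: P(marked) = 3/7*5/6 + 4/7*2/3 = 31/42

31/42


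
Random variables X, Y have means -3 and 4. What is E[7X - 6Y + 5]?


E[7X - 6Y + 5] = 7*E[X] - 6*E[Y] + 5
= (7)*(-3) + (-6)*(4) + (5)
= -21 - 24 + 5 = -40

-40


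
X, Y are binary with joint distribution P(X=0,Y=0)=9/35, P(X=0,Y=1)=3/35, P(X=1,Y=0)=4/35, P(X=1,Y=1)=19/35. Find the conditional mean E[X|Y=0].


P(Y=0) = 13/35
E[X|Y=0] = (0*9 + 1*4)/13 = 4/13

4/13


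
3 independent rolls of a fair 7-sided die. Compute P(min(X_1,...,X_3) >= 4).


P(min >= 4) = P(all X_i >= 4) = (P(X_1 >= 4))^3
= (4/7)^3 = 64/343

64/343


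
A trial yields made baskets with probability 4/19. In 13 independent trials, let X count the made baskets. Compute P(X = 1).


P(X=1) = C(13,1) * p^1 * (1-p)^12
= 13 * 4/19 * 129746337890625/2213314919066161
= 6746809570312500/42052983462257059

6746809570312500/42052983462257059


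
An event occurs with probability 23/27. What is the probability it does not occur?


P(A') = 1 - P(A) = 1 - 23/27 = 4/27

4/27


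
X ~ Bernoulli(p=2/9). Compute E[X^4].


For Bernoulli: X in {0,1}
E[X^4] = 0^4*(1-2/9) + 1^4*2/9 = 2/9

2/9


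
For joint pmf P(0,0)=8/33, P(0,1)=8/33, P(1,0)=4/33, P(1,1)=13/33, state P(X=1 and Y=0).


Read from table: P(X=1, Y=0) = 4/33

4/33


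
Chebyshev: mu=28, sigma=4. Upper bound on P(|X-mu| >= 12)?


k = 12/4 = 3
Chebyshev: P(|X-mu| >= k*sigma) <= 1/k^2 = 1/3^2 = 1/9

1/9


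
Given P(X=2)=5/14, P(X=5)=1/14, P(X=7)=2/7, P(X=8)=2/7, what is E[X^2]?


E[X^2] = sum(g(x)*P(x))
= 4*5/14 + 25*1/14 + 49*2/7 + 64*2/7
= 71/2

71/2


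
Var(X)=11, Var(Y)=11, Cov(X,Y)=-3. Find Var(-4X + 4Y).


Var(-4X + 4Y) = (-4)^2*Var(X) + 4^2*Var(Y) + 2*(-4)*4*Cov(X,Y)
= 16*11 + 16*11 - 32*(-3)
= 176 + 176 + 96 = 448

448


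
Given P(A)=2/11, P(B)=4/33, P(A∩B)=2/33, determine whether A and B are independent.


P(A)*P(B) = 2/11*4/33 = 8/363
P(A∩B) = 2/33 != 8/363, so not independent

No, A and B are not independent


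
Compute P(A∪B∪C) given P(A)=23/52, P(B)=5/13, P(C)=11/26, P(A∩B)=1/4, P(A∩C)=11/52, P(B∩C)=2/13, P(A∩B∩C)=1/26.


P(A∪B∪C) = P(A)+P(B)+P(C) - P(AB)-P(AC)-P(BC) + P(ABC)
= 23/52+5/13+11/26 - 1/4-11/52-2/13 + 1/26
= 35/52

35/52


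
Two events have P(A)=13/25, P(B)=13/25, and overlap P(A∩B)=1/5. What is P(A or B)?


P(A∪B) = P(A) + P(B) - P(A∩B)
= 13/25 + 13/25 - 1/5 = 21/25

21/25


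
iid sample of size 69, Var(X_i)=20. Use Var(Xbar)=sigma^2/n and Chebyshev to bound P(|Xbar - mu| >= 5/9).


Var(Xbar) = Var(X)/n = 20/69
Chebyshev: P(|Xbar-mu| >= 5/9) <= Var(Xbar)/(5/9)^2 = (20/69)/(25/81) = 108/115

108/115


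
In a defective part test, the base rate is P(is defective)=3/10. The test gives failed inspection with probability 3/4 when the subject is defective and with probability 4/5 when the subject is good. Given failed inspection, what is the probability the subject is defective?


P(A) = P(A|B)P(B) + P(A|B')P(B') = 3/4*3/10 + 4/5*7/10 = 157/200
P(B|A) = P(A|B)P(B)/P(A) = (9/40)/(157/200) = 45/157

45/157


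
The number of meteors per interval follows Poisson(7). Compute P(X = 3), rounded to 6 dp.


P(X=3) = e^(-7) * 7^3 / 3!
≈ 0.0009118819656 * 343 / 6
≈ 0.052129

0.052129


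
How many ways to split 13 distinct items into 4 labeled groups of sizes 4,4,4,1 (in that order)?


13! = 6227020800
Denominator: 4!=24 * 4!=24 * 4!=24 * 1!=1
Coefficient = 6227020800 / 13824 = 450450

450450


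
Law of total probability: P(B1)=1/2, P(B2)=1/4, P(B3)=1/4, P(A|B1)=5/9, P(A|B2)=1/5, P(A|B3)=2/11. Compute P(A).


P(A) = P(A|B1)P(B1) + P(A|B2)P(B2) + P(A|B3)P(B3)
= 5/9*1/2 + 1/5*1/4 + 2/11*1/4
= 5/18 + 1/20 + 1/22 = 739/1980

739/1980


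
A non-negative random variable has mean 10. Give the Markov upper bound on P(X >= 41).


Markov: P(X >= a) <= E[X]/a
P(X >= 41) <= 10/41

10/41


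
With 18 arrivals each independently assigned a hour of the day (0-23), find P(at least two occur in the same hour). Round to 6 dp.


P(all different) = prod((24-i)/24 for i=0..17) = 0.000123
P(at least one match) = 1 - 0.000123 = 0.999877

0.999877


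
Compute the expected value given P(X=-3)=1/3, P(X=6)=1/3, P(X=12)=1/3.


E[X] = sum(x * P(x))
= -3*1/3 + 6*1/3 + 12*1/3
= 5

5


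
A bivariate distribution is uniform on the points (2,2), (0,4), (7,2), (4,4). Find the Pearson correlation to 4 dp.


Cov(X,Y) = -1.2500, Var(X) = 6.6875, Var(Y) = 1.0000
rho = Cov/(sqrt(VarX)*sqrt(VarY)) = -0.4834

-0.4834


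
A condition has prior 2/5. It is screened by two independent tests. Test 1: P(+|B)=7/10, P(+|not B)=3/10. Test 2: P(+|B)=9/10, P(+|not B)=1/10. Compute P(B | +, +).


After test 1: P(+) = 7/10*2/5 + 3/10*3/5 = 23/50
P(B|+) = (7/25)/(23/50) = 14/23
After test 2 (use post1 as new prior): P(+) = 9/10*14/23 + 1/10*9/23 = 27/46
P(B|+,+) = (63/115)/(27/46) = 14/15

14/15


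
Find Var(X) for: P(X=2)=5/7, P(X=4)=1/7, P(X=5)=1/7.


E[X] = 19/7, E[X^2] = 61/7
Var(X) = E[X^2] - (E[X])^2 = 61/7 - (19/7)^2 = 66/49

66/49


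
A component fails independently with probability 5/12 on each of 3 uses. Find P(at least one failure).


P(at least one) = 1 - P(none)
P(none) = (1 - 5/12)^3 = (7/12)^3 = 343/1728
P(at least one) = 1 - 343/1728 = 1385/1728

1385/1728


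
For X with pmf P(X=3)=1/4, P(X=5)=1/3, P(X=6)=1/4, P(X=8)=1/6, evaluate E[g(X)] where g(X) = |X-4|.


E[|X-4|] = sum(g(x)*P(x))
= 1*1/4 + 1*1/3 + 2*1/4 + 4*1/6
= 7/4

7/4


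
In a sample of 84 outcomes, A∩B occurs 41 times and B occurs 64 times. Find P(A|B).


P(A|B) = P(A∩B)/P(B) = (41/84)/(64/84) = 41/64

41/64


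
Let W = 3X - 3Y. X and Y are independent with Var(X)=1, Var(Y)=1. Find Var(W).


Independence => Cov(X,Y)=0
Var(3X - 3Y) = 3^2*Var(X) + (-3)^2*Var(Y)
= 9*1 + 9*1 = 18

18


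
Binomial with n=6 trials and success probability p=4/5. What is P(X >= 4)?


P(X>=4) = P(X=4) + P(X=5) + P(X=6)
= 768/3125 + 6144/15625 + 4096/15625
= 2816/3125

2816/3125


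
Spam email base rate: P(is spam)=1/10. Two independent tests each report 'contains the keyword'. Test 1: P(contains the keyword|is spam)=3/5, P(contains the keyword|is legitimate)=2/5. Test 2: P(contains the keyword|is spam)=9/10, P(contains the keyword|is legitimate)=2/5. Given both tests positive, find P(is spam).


After test 1: P(+) = 3/5*1/10 + 2/5*9/10 = 21/50
P(B|+) = (3/50)/(21/50) = 1/7
After test 2 (use post1 as new prior): P(+) = 9/10*1/7 + 2/5*6/7 = 33/70
P(B|+,+) = (9/70)/(33/70) = 3/11

3/11


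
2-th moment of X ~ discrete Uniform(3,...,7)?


E[X^2] = (1/5) * sum(x^2 for x=3..7)
= 135/5 = 27

27


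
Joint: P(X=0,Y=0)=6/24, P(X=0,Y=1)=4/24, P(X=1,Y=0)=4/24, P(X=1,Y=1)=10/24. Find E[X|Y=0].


P(Y=0) = 10/24
E[X|Y=0] = (0*6 + 1*4)/10 = 4/10 = 2/5

2/5


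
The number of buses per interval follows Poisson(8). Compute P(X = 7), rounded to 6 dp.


P(X=7) = e^(-8) * 8^7 / 7!
≈ 0.0003354626279 * 2097152 / 5040
≈ 0.139587

0.139587


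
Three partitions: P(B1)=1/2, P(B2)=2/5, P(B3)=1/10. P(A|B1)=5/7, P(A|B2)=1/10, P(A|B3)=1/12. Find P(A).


P(A) = P(A|B1)P(B1) + P(A|B2)P(B2) + P(A|B3)P(B3)
= 5/7*1/2 + 1/10*2/5 + 1/12*1/10
= 5/14 + 1/25 + 1/120 = 1703/4200

1703/4200


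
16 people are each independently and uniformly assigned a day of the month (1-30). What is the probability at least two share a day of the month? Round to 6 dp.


P(all different) = prod((30-i)/30 for i=0..15) = 0.007068
P(at least one match) = 1 - 0.007068 = 0.992932

0.992932


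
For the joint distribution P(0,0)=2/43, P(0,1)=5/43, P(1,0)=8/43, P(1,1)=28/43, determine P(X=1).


P(X=1) = P(1,0)+P(1,1) = 8/43 + 28/43 = 36/43

36/43


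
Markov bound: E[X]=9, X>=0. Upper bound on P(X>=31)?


Markov: P(X >= a) <= E[X]/a
P(X >= 31) <= 9/31

9/31


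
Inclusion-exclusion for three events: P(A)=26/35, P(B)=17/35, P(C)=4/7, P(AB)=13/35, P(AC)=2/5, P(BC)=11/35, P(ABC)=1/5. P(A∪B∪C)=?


P(A∪B∪C) = P(A)+P(B)+P(C) - P(AB)-P(AC)-P(BC) + P(ABC)
= 26/35+17/35+4/7 - 13/35-2/5-11/35 + 1/5
= 32/35

32/35


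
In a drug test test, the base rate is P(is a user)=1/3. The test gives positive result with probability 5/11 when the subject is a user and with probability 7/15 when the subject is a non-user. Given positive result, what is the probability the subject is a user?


P(A) = P(A|B)P(B) + P(A|B')P(B') = 5/11*1/3 + 7/15*2/3 = 229/495
P(B|A) = P(A|B)P(B)/P(A) = (5/33)/(229/495) = 75/229

75/229


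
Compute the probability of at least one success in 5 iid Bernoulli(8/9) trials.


P(at least one) = 1 - P(none)
P(none) = (1 - 8/9)^5 = (1/9)^5 = 1/59049
P(at least one) = 1 - 1/59049 = 59048/59049

59048/59049


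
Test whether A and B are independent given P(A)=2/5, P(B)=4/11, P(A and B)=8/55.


P(A)*P(B) = 2/5*4/11 = 8/55
P(A∩B) = 8/55, which equals P(A)P(B), so independent

Yes, A and B are independent


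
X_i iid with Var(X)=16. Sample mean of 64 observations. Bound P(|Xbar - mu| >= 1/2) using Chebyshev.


Var(Xbar) = Var(X)/n = 16/64
Chebyshev: P(|Xbar-mu| >= 1/2) <= Var(Xbar)/(1/2)^2 = (1/4)/(1/4) = 1

1


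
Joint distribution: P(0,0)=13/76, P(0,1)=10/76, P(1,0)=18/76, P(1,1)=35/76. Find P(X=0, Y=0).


Read from table: P(X=0, Y=0) = 13/76

13/76


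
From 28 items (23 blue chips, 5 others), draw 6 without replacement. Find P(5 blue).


P(X=5) = C(23,5)*C(5,1) / C(28,6)
= 33649*5 / 376740
= 168245/376740 = 209/468

209/468


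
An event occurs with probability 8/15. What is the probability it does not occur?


P(A') = 1 - P(A) = 1 - 8/15 = 7/15

7/15


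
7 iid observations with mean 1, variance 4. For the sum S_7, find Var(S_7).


By independence, Var(S_n) = n*Var(X_1) = 7*4 = 28

28


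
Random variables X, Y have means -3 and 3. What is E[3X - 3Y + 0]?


E[3X - 3Y + 0] = 3*E[X] - 3*E[Y] + 0
= (3)*(-3) + (-3)*(3) + (0)
= -9 - 9 + 0 = -18

-18


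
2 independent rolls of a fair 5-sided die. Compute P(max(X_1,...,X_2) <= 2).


P(max <= 2) = P(all X_i <= 2) = (P(X_1 <= 2))^2
= (2/5)^2 = 4/25

4/25


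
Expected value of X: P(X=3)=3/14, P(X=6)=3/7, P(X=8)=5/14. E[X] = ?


E[X] = sum(x * P(x))
= 3*3/14 + 6*3/7 + 8*5/14
= 85/14

85/14


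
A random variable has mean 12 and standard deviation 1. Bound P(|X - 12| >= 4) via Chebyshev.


k = 4/1 = 4
Chebyshev: P(|X-mu| >= k*sigma) <= 1/k^2 = 1/4^2 = 1/16

1/16


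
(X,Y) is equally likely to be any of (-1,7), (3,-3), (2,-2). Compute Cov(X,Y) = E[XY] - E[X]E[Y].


E[X]=4/3, E[Y]=2/3, E[XY]=-20/3
Cov(X,Y) = E[XY] - E[X]E[Y] = -20/3 - 4/3*2/3 = -68/9

-68/9


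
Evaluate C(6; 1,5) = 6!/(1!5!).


6! = 720
Denominator: 1!=1 * 5!=120
Coefficient = 720 / 120 = 6

6


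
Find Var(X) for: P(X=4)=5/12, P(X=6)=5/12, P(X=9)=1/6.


E[X] = 17/3, E[X^2] = 211/6
Var(X) = E[X^2] - (E[X])^2 = 211/6 - (17/3)^2 = 55/18

55/18


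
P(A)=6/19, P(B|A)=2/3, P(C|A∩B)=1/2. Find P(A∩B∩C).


P(A∩B∩C) = P(A) * P(B|A) * P(C|A∩B)
= 6/19 * 2/3 * 1/2
= 4/19 * 1/2 = 2/19

2/19


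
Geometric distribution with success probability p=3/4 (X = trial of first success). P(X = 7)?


P(X=7) = (1-p)^6 * p = (1/4)^6 * 3/4
= 1/4096 * 3/4 = 3/16384

3/16384


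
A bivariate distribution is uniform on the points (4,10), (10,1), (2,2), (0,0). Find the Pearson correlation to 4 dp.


Cov(X,Y) = 0.5000, Var(X) = 14.0000, Var(Y) = 15.6875
rho = Cov/(sqrt(VarX)*sqrt(VarY)) = 0.0337

0.0337


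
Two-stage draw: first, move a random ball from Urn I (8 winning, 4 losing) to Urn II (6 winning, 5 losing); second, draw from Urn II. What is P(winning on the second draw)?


P(transfer winning) = 8/12 = 2/3; P(transfer losing) = 1/3
If winning transferred: Urn II has 7 winning of 12, so P(winning|winning moved) = 7/12
If losing transferred: Urn II has 6 winning of 12, so P(winning|losing moved) = 1/2
By total probability: P(winning) = 2/3*7/12 + 1/3*1/2 = 5/9

5/9


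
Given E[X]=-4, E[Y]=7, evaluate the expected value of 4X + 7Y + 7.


E[4X + 7Y + 7] = 4*E[X] + 7*E[Y] + 7
= (4)*(-4) + (7)*(7) + (7)
= -16 + 49 + 7 = 40

40


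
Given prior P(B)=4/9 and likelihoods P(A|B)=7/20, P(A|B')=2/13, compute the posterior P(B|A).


P(A) = P(A|B)P(B) + P(A|B')P(B') = 7/20*4/9 + 2/13*5/9 = 47/195
P(B|A) = P(A|B)P(B)/P(A) = (7/45)/(47/195) = 91/141

91/141


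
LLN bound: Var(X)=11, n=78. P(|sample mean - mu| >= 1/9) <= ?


Var(Xbar) = Var(X)/n = 11/78
Chebyshev: P(|Xbar-mu| >= 1/9) <= Var(Xbar)/(1/9)^2 = (11/78)/(1/81) = 297/26
Bound exceeds 1, so trivial bound: 1

1


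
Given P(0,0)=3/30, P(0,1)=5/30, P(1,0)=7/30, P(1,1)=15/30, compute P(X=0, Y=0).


Read from table: P(X=0, Y=0) = 3/30 = 1/10

1/10


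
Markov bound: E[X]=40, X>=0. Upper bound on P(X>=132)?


Markov: P(X >= a) <= E[X]/a
P(X >= 132) <= 40/132 = 10/33

10/33


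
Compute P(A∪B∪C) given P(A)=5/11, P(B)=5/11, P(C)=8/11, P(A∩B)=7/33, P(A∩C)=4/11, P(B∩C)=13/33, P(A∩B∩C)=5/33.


P(A∪B∪C) = P(A)+P(B)+P(C) - P(AB)-P(AC)-P(BC) + P(ABC)
= 5/11+5/11+8/11 - 7/33-4/11-13/33 + 5/33
= 9/11

9/11


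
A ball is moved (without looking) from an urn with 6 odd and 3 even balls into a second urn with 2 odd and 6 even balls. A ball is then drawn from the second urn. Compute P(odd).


P(transfer odd) = 6/9 = 2/3; P(transfer even) = 1/3
If odd transferred: Urn II has 3 odd of 9, so P(odd|odd moved) = 1/3
If even transferred: Urn II has 2 odd of 9, so P(odd|even moved) = 2/9
By total probability: P(odd) = 2/3*1/3 + 1/3*2/9 = 8/27

8/27


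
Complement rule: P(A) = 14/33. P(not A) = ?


P(A') = 1 - P(A) = 1 - 14/33 = 19/33

19/33


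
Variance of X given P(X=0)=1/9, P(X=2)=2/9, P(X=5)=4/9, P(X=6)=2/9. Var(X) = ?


E[X] = 4, E[X^2] = 20
Var(X) = E[X^2] - (E[X])^2 = 20 - (4)^2 = 4

4


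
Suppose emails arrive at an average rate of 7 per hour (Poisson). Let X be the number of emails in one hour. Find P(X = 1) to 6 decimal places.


P(X=1) = e^(-7) * 7^1 / 1!
≈ 0.0009118819656 * 7 / 1
≈ 0.006383

0.006383


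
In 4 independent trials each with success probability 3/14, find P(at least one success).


P(at least one) = 1 - P(none)
P(none) = (1 - 3/14)^4 = (11/14)^4 = 14641/38416
P(at least one) = 1 - 14641/38416 = 23775/38416

23775/38416


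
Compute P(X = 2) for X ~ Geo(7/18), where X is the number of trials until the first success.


P(X=2) = (1-p)^1 * p = (11/18)^1 * 7/18
= 11/18 * 7/18 = 77/324

77/324


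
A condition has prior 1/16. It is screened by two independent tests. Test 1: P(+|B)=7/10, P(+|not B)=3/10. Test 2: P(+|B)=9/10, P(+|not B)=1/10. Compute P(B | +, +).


After test 1: P(+) = 7/10*1/16 + 3/10*15/16 = 13/40
P(B|+) = (7/160)/(13/40) = 7/52
After test 2 (use post1 as new prior): P(+) = 9/10*7/52 + 1/10*45/52 = 27/130
P(B|+,+) = (63/520)/(27/130) = 7/12

7/12


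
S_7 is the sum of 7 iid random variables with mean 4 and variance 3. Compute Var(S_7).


By independence, Var(S_n) = n*Var(X_1) = 7*3 = 21

21


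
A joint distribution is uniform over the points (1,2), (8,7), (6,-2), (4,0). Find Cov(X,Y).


E[X]=19/4, E[Y]=7/4, E[XY]=23/2
Cov(X,Y) = E[XY] - E[X]E[Y] = 23/2 - 19/4*7/4 = 51/16

51/16


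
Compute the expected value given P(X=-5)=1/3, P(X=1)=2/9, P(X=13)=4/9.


E[X] = sum(x * P(x))
= -5*1/3 + 1*2/9 + 13*4/9
= 13/3

13/3


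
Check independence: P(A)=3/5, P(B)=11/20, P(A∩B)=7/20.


P(A)*P(B) = 3/5*11/20 = 33/100
P(A∩B) = 7/20 != 33/100, so not independent

No, A and B are not independent


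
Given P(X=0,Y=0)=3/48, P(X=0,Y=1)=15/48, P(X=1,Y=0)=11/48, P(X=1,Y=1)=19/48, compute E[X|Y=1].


P(Y=1) = 34/48
E[X|Y=1] = (0*15 + 1*19)/34 = 19/34

19/34


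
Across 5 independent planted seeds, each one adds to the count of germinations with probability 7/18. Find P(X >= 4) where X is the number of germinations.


P(X>=4) = P(X=4) + P(X=5)
= 132055/1889568 + 16807/1889568
= 74431/944784

74431/944784


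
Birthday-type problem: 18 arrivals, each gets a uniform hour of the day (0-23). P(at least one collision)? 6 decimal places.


P(all different) = prod((24-i)/24 for i=0..17) = 0.000123
P(at least one match) = 1 - 0.000123 = 0.999877

0.999877


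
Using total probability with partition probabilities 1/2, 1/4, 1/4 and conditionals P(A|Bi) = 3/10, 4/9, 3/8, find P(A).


P(A) = P(A|B1)P(B1) + P(A|B2)P(B2) + P(A|B3)P(B3)
= 3/10*1/2 + 4/9*1/4 + 3/8*1/4
= 3/20 + 1/9 + 3/32 = 511/1440

511/1440


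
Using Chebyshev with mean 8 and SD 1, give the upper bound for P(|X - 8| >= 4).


k = 4/1 = 4
Chebyshev: P(|X-mu| >= k*sigma) <= 1/k^2 = 1/4^2 = 1/16

1/16


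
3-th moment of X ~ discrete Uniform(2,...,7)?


E[X^3] = (1/6) * sum(x^3 for x=2..7)
= 783/6 = 261/2

261/2


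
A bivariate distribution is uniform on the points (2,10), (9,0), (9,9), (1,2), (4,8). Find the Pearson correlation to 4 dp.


Cov(X,Y) = -2.0000, Var(X) = 11.6000, Var(Y) = 16.1600
rho = Cov/(sqrt(VarX)*sqrt(VarY)) = -0.1461

-0.1461


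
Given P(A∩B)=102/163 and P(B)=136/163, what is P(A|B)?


P(A|B) = P(A∩B)/P(B) = (102/163)/(136/163) = 102/136 = 3/4

3/4


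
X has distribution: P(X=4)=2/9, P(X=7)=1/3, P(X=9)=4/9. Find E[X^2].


E[X^2] = sum(g(x)*P(x))
= 16*2/9 + 49*1/3 + 81*4/9
= 503/9

503/9


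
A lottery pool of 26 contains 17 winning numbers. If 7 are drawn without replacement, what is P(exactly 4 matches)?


P(X=4) = C(17,4)*C(9,3) / C(26,7)
= 2380*84 / 657800
= 199920/657800 = 4998/16445

4998/16445


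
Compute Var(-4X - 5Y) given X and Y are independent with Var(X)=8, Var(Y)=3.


Independence => Cov(X,Y)=0
Var(-4X - 5Y) = (-4)^2*Var(X) + (-5)^2*Var(Y)
= 16*8 + 25*3 = 203

203


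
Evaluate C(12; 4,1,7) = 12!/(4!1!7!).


12! = 479001600
Denominator: 4!=24 * 1!=1 * 7!=5040
Coefficient = 479001600 / 120960 = 3960

3960


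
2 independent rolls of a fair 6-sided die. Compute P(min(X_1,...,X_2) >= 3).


P(min >= 3) = P(all X_i >= 3) = (P(X_1 >= 3))^2
= (4/6)^2 = (2/3)^2 = 4/9

4/9


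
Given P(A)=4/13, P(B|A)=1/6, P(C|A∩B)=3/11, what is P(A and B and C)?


P(A∩B∩C) = P(A) * P(B|A) * P(C|A∩B)
= 4/13 * 1/6 * 3/11
= 2/39 * 3/11 = 2/143

2/143


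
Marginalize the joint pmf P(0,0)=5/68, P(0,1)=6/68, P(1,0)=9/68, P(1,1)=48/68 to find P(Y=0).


P(Y=0) = P(0,0)+P(1,0) = 5/68 + 9/68 = 14/68 = 7/34

7/34


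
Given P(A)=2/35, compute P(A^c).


P(A') = 1 - P(A) = 1 - 2/35 = 33/35

33/35


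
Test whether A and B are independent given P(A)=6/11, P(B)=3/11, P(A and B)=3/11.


P(A)*P(B) = 6/11*3/11 = 18/121
P(A∩B) = 3/11 != 18/121, so not independent

No, A and B are not independent


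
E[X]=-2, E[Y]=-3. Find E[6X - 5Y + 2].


E[6X - 5Y + 2] = 6*E[X] - 5*E[Y] + 2
= (6)*(-2) + (-5)*(-3) + (2)
= -12 + 15 + 2 = 5

5


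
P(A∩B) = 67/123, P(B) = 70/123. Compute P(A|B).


P(A|B) = P(A∩B)/P(B) = (67/123)/(70/123) = 67/70

67/70


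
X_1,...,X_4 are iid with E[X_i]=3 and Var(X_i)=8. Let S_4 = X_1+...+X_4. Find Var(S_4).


By independence, Var(S_n) = n*Var(X_1) = 4*8 = 32

32


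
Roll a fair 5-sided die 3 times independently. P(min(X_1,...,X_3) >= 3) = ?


P(min >= 3) = P(all X_i >= 3) = (P(X_1 >= 3))^3
= (3/5)^3 = 27/125

27/125


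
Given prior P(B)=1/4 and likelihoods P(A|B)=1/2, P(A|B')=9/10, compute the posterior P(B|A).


P(A) = P(A|B)P(B) + P(A|B')P(B') = 1/2*1/4 + 9/10*3/4 = 4/5
P(B|A) = P(A|B)P(B)/P(A) = (1/8)/(4/5) = 5/32

5/32


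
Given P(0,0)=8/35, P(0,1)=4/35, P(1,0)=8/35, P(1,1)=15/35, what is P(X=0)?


P(X=0) = P(0,0)+P(0,1) = 8/35 + 4/35 = 12/35

12/35


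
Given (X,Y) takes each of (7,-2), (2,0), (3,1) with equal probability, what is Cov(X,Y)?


E[X]=4, E[Y]=-1/3, E[XY]=-11/3
Cov(X,Y) = E[XY] - E[X]E[Y] = -11/3 - 4*-1/3 = -7/3

-7/3


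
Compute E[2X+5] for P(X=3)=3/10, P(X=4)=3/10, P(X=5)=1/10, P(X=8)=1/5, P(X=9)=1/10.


E[2X+5] = sum(g(x)*P(x))
= 11*3/10 + 13*3/10 + 15*1/10 + 21*1/5 + 23*1/10
= 76/5

76/5


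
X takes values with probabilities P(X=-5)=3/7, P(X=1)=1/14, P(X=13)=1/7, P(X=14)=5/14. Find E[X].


E[X] = sum(x * P(x))
= -5*3/7 + 1*1/14 + 13*1/7 + 14*5/14
= 67/14

67/14


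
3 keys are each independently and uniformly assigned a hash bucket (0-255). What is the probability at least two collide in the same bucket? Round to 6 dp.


P(all different) = prod((256-i)/256 for i=0..2) = 0.988312
P(at least one match) = 1 - 0.988312 = 0.011688

0.011688


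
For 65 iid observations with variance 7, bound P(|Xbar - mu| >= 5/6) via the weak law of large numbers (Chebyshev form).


Var(Xbar) = Var(X)/n = 7/65
Chebyshev: P(|Xbar-mu| >= 5/6) <= Var(Xbar)/(5/6)^2 = (7/65)/(25/36) = 252/1625

252/1625


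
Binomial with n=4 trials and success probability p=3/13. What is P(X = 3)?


P(X=3) = C(4,3) * p^3 * (1-p)^1
= 4 * 27/2197 * 10/13
= 1080/28561

1080/28561


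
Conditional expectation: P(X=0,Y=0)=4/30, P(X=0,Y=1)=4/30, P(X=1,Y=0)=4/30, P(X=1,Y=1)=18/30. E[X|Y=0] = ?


P(Y=0) = 8/30
E[X|Y=0] = (0*4 + 1*4)/8 = 4/8 = 1/2

1/2


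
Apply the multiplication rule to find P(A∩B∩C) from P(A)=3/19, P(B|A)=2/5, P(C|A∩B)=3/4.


P(A∩B∩C) = P(A) * P(B|A) * P(C|A∩B)
= 3/19 * 2/5 * 3/4
= 6/95 * 3/4 = 9/190

9/190


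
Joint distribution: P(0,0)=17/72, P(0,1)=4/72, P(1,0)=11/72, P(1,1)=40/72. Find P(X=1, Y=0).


Read from table: P(X=1, Y=0) = 11/72

11/72


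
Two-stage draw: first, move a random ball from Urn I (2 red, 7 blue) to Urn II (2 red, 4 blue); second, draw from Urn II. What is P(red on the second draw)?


P(transfer red) = 2/9; P(transfer blue) = 7/9
If red transferred: Urn II has 3 red of 7, so P(red|red moved) = 3/7
If blue transferred: Urn II has 2 red of 7, so P(red|blue moved) = 2/7
By total probability: P(red) = 2/9*3/7 + 7/9*2/7 = 20/63

20/63


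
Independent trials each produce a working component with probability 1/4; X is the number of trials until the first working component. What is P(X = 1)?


P(X=1) = (1-p)^0 * p = (3/4)^0 * 1/4
= 1 * 1/4 = 1/4

1/4


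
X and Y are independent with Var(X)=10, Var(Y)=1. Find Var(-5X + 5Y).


Independence => Cov(X,Y)=0
Var(-5X + 5Y) = (-5)^2*Var(X) + 5^2*Var(Y)
= 25*10 + 25*1 = 275

275


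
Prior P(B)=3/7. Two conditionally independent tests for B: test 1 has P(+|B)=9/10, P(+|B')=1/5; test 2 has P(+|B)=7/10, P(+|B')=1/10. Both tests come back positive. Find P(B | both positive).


After test 1: P(+) = 9/10*3/7 + 1/5*4/7 = 1/2
P(B|+) = (27/70)/(1/2) = 27/35
After test 2 (use post1 as new prior): P(+) = 7/10*27/35 + 1/10*8/35 = 197/350
P(B|+,+) = (27/50)/(197/350) = 189/197

189/197


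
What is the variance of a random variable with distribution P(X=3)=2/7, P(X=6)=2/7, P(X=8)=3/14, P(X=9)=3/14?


E[X] = 87/14, E[X^2] = 615/14
Var(X) = E[X^2] - (E[X])^2 = 615/14 - (87/14)^2 = 1041/196

1041/196


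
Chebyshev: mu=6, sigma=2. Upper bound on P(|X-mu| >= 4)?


k = 4/2 = 2
Chebyshev: P(|X-mu| >= k*sigma) <= 1/k^2 = 1/2^2 = 1/4

1/4


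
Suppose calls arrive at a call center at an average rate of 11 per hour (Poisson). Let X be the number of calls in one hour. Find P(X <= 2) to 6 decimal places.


P(X<=2) = e^(-11)*11^0/0! + e^(-11)*11^1/1! + e^(-11)*11^2/2!
≈ 0.0000167017 + 0.0001837187 + 0.0010104529
= 0.0012108733
≈ 0.001211

0.001211


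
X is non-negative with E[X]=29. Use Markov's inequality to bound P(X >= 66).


Markov: P(X >= a) <= E[X]/a
P(X >= 66) <= 29/66

29/66


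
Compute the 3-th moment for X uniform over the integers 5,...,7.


E[X^3] = (1/3) * sum(x^3 for x=5..7)
= 684/3 = 228

228


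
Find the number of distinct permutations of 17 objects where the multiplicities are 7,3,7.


17! = 355687428096000
Denominator: 7!=5040 * 3!=6 * 7!=5040
Coefficient = 355687428096000 / 152409600 = 2333760

2333760


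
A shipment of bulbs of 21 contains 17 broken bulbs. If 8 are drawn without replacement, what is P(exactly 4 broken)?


P(X=4) = C(17,4)*C(4,4) / C(21,8)
= 2380*1 / 203490
= 2380/203490 = 2/171

2/171


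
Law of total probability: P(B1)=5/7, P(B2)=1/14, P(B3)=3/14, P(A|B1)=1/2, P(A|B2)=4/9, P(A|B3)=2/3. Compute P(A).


P(A) = P(A|B1)P(B1) + P(A|B2)P(B2) + P(A|B3)P(B3)
= 1/2*5/7 + 4/9*1/14 + 2/3*3/14
= 5/14 + 2/63 + 1/7 = 67/126

67/126


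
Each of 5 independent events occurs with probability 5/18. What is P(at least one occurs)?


P(at least one) = 1 - P(none)
P(none) = (1 - 5/18)^5 = (13/18)^5 = 371293/1889568
P(at least one) = 1 - 371293/1889568 = 1518275/1889568

1518275/1889568


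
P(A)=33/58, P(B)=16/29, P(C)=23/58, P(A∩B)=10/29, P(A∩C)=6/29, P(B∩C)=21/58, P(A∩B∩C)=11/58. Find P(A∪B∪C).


P(A∪B∪C) = P(A)+P(B)+P(C) - P(AB)-P(AC)-P(BC) + P(ABC)
= 33/58+16/29+23/58 - 10/29-6/29-21/58 + 11/58
= 23/29

23/29


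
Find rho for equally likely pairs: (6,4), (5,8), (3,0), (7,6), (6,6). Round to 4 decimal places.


Cov(X,Y) = 2.4800, Var(X) = 1.8400, Var(Y) = 7.3600
rho = Cov/(sqrt(VarX)*sqrt(VarY)) = 0.6739

0.6739


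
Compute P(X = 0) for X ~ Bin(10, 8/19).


P(X=0) = C(10,0) * p^0 * (1-p)^10
= 1 * 1 * 25937424601/6131066257801
= 25937424601/6131066257801

25937424601/6131066257801


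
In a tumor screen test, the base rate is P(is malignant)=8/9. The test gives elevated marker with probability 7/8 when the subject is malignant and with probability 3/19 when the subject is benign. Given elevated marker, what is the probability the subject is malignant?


P(A) = P(A|B)P(B) + P(A|B')P(B') = 7/8*8/9 + 3/19*1/9 = 136/171
P(B|A) = P(A|B)P(B)/P(A) = (7/9)/(136/171) = 133/136

133/136


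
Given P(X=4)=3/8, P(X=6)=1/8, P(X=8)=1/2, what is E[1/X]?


E[1/X] = sum(g(x)*P(x))
= 1/4*3/8 + 1/6*1/8 + 1/8*1/2
= 17/96

17/96


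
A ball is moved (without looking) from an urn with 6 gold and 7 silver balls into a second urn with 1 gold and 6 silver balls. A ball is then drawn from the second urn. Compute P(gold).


P(transfer gold) = 6/13; P(transfer silver) = 7/13
If gold transferred: Urn II has 2 gold of 8, so P(gold|gold moved) = 1/4
If silver transferred: Urn II has 1 gold of 8, so P(gold|silver moved) = 1/8
By total probability: P(gold) = 6/13*1/4 + 7/13*1/8 = 19/104

19/104
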